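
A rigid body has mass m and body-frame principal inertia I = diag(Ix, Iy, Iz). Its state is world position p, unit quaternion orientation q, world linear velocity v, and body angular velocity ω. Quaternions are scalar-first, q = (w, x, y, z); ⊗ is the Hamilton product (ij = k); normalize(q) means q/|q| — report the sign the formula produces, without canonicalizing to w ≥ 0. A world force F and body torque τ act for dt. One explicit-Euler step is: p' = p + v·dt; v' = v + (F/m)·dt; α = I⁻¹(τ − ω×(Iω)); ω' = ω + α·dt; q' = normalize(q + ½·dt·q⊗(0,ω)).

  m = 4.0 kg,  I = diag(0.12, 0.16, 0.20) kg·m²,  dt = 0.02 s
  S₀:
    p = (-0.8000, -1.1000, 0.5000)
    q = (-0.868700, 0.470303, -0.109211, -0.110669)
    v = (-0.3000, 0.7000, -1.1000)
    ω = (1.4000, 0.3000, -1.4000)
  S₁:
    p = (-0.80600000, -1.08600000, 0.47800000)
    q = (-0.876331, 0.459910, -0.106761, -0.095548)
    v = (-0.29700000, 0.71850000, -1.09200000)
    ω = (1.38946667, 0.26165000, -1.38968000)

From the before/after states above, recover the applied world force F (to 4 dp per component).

F = (0.6000, 3.7000, 1.6000)

velocity change Δv = (0.00300000, 0.01850000, 0.00800000)
applied force F = (0.6000, 3.7000, 1.6000)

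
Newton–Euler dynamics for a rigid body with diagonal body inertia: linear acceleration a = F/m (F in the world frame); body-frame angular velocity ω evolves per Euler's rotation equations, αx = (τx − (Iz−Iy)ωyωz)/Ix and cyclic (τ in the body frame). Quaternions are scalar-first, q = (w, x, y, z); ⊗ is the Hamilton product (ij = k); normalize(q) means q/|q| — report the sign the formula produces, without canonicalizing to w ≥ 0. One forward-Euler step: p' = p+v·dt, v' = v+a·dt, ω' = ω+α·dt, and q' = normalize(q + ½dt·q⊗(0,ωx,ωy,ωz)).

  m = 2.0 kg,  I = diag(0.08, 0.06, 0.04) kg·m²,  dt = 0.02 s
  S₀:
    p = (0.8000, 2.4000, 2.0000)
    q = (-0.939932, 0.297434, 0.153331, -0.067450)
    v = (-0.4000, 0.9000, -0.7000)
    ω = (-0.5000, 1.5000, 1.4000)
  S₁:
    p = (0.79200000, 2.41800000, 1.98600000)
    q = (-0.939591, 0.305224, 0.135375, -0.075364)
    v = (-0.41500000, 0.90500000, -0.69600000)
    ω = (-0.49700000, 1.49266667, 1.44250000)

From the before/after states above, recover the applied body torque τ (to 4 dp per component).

rate change Δω = (0.00300000, -0.00733333, 0.04250000)
applied torque τ = (-0.0300, -0.0500, 0.1000)

τ = (-0.0300, -0.0500, 0.1000)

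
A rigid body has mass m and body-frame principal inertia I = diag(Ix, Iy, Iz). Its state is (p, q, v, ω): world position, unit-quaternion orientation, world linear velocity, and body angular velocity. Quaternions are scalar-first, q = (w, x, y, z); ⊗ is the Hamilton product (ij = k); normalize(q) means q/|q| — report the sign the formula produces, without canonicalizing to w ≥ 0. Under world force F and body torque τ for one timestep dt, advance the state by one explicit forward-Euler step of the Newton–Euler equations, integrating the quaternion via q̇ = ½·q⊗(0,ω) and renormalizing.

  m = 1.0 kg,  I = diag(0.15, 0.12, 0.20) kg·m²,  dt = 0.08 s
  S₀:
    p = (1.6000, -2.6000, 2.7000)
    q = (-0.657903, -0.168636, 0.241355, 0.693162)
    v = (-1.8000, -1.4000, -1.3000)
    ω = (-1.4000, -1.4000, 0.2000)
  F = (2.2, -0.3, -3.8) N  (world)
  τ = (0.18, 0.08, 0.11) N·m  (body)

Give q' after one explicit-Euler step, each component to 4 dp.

q' = (-0.6573, -0.0908, 0.2400, 0.7086)

Hamilton product q⊗(0,ω) = (-0.0368258, 1.9397620, -0.0156354, 0.4424068)
updated quaternion q' = (-0.6573, -0.0908, 0.2400, 0.7086)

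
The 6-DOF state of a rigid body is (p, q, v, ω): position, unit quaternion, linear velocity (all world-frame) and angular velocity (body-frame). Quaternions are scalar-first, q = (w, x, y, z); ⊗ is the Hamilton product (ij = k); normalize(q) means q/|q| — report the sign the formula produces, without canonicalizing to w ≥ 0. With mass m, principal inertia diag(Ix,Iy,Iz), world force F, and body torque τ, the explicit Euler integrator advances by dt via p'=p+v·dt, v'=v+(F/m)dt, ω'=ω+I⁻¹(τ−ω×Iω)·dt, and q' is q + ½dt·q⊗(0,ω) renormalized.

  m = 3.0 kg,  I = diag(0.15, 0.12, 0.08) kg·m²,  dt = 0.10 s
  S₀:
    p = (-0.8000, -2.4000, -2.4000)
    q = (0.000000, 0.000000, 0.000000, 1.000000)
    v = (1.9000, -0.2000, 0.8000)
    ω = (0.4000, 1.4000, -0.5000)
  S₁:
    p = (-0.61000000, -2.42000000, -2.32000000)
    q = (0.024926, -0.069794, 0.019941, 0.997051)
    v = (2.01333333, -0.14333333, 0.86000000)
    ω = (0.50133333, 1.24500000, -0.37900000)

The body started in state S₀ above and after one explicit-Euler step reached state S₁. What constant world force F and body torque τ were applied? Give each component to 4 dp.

F = (3.4000, 1.7000, 1.8000)
τ = (0.1800, -0.2000, 0.0800)

Δω = ω₁−ω₀ = (0.10133333, -0.15500000, 0.12100000)
applied torque τ = (0.1800, -0.2000, 0.0800)
Δv = v₁−v₀ = (0.11333333, 0.05666667, 0.06000000)
m·(v₁−v₀)/dt = (3.4000, 1.7000, 1.8000)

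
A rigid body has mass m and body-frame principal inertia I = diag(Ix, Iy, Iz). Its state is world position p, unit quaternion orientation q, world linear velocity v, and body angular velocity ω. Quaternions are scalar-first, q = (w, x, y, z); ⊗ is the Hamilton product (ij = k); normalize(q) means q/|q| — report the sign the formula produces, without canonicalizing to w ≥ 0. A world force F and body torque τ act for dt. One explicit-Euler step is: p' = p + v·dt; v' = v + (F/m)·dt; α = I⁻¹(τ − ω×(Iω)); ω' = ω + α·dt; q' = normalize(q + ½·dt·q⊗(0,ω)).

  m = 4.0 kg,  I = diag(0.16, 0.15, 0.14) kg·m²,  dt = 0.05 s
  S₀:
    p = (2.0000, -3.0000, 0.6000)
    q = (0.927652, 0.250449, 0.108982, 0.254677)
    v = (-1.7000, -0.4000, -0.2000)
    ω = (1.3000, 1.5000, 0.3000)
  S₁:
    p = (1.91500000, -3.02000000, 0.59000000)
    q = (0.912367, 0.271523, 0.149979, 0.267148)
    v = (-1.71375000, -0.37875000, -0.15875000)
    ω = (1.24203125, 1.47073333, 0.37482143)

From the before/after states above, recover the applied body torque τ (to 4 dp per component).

rate change Δω = (-0.05796875, -0.02926667, 0.07482143)
applied torque τ = (-0.1900, -0.0800, 0.1900)

τ = (-0.1900, -0.0800, 0.1900)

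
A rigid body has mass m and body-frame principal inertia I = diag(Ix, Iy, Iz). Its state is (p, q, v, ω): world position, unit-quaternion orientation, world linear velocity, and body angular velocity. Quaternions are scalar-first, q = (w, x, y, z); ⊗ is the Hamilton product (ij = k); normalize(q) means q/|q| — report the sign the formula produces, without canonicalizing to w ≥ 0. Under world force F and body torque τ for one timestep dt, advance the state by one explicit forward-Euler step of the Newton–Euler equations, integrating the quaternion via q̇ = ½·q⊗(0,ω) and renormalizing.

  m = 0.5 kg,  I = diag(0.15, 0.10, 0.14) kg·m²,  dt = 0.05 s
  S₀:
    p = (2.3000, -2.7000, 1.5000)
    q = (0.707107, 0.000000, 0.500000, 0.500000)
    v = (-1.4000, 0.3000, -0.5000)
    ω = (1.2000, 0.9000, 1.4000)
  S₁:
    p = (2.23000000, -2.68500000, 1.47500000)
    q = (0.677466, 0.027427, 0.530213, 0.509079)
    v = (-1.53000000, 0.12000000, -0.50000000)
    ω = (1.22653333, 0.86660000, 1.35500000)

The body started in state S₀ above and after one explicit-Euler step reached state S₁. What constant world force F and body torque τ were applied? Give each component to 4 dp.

F = (-1.3000, -1.8000, 0.0000)
τ = (0.1300, -0.0500, -0.1800)

Δv = v₁−v₀ = (-0.13000000, -0.18000000, 0.00000000)
applied force F = (-1.3000, -1.8000, 0.0000)
rate change Δω = (0.02653333, -0.03340000, -0.04500000)
ω₀×(Iω₀) = (0.0504, 0.0168, -0.0540)
I·α + gyro = (0.1300, -0.0500, -0.1800)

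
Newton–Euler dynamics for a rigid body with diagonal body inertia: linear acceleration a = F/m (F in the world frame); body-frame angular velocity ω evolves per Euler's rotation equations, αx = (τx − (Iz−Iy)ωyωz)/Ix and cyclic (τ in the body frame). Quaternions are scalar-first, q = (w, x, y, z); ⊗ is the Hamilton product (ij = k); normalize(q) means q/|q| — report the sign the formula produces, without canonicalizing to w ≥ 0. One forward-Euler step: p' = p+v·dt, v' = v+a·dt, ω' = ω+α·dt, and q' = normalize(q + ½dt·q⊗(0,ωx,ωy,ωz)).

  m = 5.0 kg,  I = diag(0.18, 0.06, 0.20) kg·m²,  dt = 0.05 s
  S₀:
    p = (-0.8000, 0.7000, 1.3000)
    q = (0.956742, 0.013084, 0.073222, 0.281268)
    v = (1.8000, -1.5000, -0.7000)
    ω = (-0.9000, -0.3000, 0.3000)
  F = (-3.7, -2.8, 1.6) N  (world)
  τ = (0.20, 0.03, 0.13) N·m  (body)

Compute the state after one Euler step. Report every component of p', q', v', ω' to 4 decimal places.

p' = (-0.7100, 0.6250, 1.2650)
q' = (0.9552, -0.0058, 0.0596, 0.2899)
v' = (1.7630, -1.5280, -0.6840)
ω' = (-0.8409, -0.2795, 0.3406)

a = F/m = (-0.7400, -0.5600, 0.3200)
new position p' = (-0.7100, 0.6250, 1.2650)
v' = v + a·dt = (1.7630, -1.5280, -0.6840)
ω×(Iω) gyroscopic = (-0.0126, 0.0054, -0.0324)
angular accel α = (1.1811, 0.4100, 0.8120)
ω + α·dt = (-0.8409, -0.2795, 0.3406)
q⊗(0,ω) = (-0.0506382, -0.7547208, -0.5440890, 0.3489972)
updated quaternion q' = (0.9552, -0.0058, 0.0596, 0.2899)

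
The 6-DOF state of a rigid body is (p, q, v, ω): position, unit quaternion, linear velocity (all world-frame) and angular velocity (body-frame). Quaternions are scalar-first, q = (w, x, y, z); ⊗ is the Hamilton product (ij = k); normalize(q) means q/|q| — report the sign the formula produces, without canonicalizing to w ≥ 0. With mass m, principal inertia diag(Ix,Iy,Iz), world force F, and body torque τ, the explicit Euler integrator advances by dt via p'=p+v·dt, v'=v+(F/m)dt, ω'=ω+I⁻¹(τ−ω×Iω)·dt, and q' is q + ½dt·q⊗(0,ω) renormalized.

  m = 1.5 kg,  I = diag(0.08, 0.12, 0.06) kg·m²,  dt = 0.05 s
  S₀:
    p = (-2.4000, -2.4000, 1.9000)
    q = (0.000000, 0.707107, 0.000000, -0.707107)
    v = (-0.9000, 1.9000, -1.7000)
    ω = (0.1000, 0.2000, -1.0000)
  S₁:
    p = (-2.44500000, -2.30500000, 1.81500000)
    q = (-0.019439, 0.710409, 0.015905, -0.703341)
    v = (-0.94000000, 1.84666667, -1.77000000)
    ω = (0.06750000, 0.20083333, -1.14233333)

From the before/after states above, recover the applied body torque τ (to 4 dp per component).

τ = (-0.0400, 0.0000, -0.1700)

rate change Δω = (-0.03250000, 0.00083333, -0.14233333)
precession coupling = (0.0120, -0.0020, 0.0008)
applied torque τ = (-0.0400, 0.0000, -0.1700)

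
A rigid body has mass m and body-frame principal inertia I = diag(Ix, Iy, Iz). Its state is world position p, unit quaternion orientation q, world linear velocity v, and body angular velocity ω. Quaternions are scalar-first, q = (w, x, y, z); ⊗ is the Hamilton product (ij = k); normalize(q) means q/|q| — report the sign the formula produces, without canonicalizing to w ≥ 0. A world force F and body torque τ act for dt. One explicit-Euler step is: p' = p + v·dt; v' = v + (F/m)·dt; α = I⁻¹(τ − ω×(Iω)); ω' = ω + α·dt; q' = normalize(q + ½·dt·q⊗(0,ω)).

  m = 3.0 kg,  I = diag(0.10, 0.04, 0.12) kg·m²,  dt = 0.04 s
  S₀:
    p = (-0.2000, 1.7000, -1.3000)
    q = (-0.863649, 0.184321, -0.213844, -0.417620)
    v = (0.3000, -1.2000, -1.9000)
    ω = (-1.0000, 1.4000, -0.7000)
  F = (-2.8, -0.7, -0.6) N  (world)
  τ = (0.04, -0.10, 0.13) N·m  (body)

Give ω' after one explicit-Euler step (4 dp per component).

ω' = (-0.9526, 1.3140, -0.6847)

α = I⁻¹(τ − ω×Iω) = (1.1840, -2.1500, 0.3833)
new body rate ω' = (-0.9526, 1.3140, -0.6847)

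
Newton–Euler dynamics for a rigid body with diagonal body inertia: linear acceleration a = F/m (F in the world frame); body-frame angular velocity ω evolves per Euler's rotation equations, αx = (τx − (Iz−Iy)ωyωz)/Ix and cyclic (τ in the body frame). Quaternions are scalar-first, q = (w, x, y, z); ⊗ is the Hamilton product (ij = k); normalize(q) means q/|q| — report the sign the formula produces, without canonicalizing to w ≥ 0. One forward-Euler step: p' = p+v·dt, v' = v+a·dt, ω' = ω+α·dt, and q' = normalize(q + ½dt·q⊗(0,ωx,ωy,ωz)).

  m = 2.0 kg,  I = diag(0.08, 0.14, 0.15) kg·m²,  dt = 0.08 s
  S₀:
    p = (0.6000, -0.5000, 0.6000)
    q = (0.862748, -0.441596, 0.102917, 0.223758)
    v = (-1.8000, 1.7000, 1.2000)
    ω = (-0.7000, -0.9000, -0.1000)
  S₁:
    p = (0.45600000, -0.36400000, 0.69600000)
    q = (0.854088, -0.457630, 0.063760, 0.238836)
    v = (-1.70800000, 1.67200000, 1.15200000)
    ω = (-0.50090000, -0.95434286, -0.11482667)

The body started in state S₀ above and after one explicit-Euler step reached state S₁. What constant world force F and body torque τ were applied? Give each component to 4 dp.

velocity change Δv = (0.09200000, -0.02800000, -0.04800000)
applied force F = (2.3000, -0.7000, -1.2000)
rate change Δω = (0.19910000, -0.05434286, -0.01482667)
applied torque τ = (0.2000, -0.1000, 0.0100)

F = (2.3000, -0.7000, -1.2000)
τ = (0.2000, -0.1000, 0.0100)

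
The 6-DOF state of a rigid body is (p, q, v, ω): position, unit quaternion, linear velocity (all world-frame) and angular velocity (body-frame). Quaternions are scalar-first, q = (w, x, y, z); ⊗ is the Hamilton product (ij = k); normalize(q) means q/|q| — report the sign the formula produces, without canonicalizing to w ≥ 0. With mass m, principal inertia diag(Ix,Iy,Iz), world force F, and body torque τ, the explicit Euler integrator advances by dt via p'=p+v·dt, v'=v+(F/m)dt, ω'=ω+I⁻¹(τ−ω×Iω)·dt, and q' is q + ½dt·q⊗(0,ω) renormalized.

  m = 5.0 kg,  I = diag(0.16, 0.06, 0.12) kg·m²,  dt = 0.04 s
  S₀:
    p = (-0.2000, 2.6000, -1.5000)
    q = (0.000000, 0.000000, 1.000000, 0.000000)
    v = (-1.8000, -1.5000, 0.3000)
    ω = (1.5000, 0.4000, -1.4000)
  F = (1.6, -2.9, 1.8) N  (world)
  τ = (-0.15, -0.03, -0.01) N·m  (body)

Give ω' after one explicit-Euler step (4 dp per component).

precession coupling ω×(Iω) = (-0.0336, -0.0840, -0.0600)
(τ − ω×Iω)/I = (-0.7275, 0.9000, 0.4167)
ω' = ω + α·dt = (1.4709, 0.4360, -1.3833)

ω' = (1.4709, 0.4360, -1.3833)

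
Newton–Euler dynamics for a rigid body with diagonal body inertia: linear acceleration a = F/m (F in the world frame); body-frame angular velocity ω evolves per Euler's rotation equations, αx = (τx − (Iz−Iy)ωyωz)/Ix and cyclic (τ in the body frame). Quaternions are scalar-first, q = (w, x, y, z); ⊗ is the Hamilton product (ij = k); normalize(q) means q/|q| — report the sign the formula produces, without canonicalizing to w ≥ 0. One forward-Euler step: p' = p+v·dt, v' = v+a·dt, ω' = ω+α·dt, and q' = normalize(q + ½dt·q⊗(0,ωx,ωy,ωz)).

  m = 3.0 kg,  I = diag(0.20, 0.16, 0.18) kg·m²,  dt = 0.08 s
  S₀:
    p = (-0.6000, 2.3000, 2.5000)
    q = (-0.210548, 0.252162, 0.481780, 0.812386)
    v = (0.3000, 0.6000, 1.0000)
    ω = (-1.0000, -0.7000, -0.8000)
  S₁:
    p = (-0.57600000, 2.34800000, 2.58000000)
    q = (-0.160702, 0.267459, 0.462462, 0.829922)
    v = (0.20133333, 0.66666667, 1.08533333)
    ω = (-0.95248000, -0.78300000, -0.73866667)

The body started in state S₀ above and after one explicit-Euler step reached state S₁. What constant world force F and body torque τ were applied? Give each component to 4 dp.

F = (-3.7000, 2.5000, 3.2000)
τ = (0.1300, -0.1500, 0.1100)

velocity change Δv = (-0.09866667, 0.06666667, 0.08533333)
F = m·Δv/dt = (-3.7000, 2.5000, 3.2000)
ω₁ − ω₀ = (0.04752000, -0.08300000, 0.06133333)
ω₀×(Iω₀) = (0.0112, 0.0160, -0.0280)
I·α + gyro = (0.1300, -0.1500, 0.1100)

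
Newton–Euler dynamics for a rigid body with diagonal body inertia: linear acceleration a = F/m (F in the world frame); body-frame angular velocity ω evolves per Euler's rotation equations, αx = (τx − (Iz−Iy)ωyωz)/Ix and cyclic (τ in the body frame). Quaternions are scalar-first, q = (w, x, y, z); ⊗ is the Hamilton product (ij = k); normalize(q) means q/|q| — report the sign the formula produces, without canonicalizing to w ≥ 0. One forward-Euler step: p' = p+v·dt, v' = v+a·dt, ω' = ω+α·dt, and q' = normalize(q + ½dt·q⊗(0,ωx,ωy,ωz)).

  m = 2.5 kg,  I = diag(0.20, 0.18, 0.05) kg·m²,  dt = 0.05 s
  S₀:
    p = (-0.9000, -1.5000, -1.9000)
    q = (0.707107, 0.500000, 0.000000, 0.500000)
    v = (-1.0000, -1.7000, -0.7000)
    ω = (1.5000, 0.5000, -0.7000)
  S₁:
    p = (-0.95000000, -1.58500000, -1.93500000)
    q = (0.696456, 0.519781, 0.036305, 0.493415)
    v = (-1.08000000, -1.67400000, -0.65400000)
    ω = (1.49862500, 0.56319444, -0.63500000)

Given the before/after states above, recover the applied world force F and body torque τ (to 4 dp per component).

velocity change Δv = (-0.08000000, 0.02600000, 0.04600000)
F = m·Δv/dt = (-4.0000, 1.3000, 2.3000)
rate change Δω = (-0.00137500, 0.06319444, 0.06500000)
precession coupling = (0.0455, -0.1575, -0.0150)
applied torque τ = (0.0400, 0.0700, 0.0500)

F = (-4.0000, 1.3000, 2.3000)
τ = (0.0400, 0.0700, 0.0500)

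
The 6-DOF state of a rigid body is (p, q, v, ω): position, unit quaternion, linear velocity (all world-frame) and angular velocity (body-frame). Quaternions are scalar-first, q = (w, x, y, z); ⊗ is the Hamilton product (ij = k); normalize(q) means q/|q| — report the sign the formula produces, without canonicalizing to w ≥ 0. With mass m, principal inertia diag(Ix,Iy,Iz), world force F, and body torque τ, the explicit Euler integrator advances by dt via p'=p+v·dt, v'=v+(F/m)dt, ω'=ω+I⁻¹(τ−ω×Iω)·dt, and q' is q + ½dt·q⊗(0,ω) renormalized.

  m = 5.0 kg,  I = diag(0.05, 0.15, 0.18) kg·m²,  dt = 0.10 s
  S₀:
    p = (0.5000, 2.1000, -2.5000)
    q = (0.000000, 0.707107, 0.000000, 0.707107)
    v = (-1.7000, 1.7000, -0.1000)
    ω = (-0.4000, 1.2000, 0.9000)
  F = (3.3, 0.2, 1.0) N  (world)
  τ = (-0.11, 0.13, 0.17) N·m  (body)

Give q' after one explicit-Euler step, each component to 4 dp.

q⊗(0,ω) = (-0.3535535, -0.8485284, -0.9192391, 0.8485284)
q' = normalize(q + ½dt·q⊗(0,ω)) = (-0.0176, 0.6627, -0.0458, 0.7473)

q' = (-0.0176, 0.6627, -0.0458, 0.7473)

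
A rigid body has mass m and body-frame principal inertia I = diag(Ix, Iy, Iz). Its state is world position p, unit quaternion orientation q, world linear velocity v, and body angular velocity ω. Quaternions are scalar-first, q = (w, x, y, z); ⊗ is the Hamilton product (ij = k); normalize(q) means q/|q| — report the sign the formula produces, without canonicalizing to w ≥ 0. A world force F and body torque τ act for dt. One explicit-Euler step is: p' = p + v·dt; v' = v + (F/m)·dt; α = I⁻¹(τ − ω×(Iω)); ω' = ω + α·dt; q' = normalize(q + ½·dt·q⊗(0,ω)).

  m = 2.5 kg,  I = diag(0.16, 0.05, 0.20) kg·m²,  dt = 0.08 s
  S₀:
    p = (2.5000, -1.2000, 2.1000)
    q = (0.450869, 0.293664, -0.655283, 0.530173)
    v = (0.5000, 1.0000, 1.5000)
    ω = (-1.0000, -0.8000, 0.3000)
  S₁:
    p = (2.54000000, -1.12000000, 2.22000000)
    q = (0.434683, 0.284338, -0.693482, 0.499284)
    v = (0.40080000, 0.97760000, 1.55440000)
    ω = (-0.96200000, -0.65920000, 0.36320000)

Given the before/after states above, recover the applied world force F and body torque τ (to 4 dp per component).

Δω = ω₁−ω₀ = (0.03800000, 0.14080000, 0.06320000)
precession coupling = (-0.0360, 0.0120, -0.0880)
I·α + gyro = (0.0400, 0.1000, 0.0700)
velocity change Δv = (-0.09920000, -0.02240000, 0.05440000)
applied force F = (-3.1000, -0.7000, 1.7000)

F = (-3.1000, -0.7000, 1.7000)
τ = (0.0400, 0.1000, 0.0700)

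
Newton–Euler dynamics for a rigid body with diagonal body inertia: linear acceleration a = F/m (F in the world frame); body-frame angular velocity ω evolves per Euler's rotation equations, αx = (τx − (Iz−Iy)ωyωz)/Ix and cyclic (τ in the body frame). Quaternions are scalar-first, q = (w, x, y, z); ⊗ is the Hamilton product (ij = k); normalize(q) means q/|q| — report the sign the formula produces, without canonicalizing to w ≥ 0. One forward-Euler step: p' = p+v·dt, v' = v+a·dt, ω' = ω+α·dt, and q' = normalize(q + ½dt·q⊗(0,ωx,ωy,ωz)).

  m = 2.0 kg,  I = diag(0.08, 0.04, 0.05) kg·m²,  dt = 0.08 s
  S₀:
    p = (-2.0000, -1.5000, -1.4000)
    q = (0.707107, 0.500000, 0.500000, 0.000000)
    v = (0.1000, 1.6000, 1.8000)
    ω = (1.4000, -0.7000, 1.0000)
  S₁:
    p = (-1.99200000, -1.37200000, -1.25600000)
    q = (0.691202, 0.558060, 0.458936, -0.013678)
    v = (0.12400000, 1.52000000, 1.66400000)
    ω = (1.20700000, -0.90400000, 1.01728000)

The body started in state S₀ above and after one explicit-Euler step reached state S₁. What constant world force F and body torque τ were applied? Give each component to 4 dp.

velocity change Δv = (0.02400000, -0.08000000, -0.13600000)
m·(v₁−v₀)/dt = (0.6000, -2.0000, -3.4000)
Δω = ω₁−ω₀ = (-0.19300000, -0.20400000, 0.01728000)
gyro term ω₀×Iω₀ = (-0.0070, 0.0420, 0.0392)
τ = I·(Δω/dt) + ω₀×(Iω₀) = (-0.2000, -0.0600, 0.0500)

F = (0.6000, -2.0000, -3.4000)
τ = (-0.2000, -0.0600, 0.0500)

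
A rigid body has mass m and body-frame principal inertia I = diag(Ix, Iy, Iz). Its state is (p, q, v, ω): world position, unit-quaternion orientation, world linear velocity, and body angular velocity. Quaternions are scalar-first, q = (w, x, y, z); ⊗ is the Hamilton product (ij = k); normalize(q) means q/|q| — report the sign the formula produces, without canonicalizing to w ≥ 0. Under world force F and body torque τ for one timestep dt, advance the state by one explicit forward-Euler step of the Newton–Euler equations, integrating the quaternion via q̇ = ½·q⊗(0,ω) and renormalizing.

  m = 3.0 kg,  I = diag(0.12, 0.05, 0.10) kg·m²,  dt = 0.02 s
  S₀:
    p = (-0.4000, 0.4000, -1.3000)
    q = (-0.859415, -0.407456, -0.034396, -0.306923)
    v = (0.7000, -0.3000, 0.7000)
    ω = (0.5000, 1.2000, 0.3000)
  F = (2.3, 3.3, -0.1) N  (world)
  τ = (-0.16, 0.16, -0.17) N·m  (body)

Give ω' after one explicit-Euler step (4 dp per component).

ω' = (0.4703, 1.2628, 0.2744)

α = I⁻¹(τ − ω×Iω) = (-1.4833, 3.1400, -1.2800)
ω + α·dt = (0.4703, 1.2628, 0.2744)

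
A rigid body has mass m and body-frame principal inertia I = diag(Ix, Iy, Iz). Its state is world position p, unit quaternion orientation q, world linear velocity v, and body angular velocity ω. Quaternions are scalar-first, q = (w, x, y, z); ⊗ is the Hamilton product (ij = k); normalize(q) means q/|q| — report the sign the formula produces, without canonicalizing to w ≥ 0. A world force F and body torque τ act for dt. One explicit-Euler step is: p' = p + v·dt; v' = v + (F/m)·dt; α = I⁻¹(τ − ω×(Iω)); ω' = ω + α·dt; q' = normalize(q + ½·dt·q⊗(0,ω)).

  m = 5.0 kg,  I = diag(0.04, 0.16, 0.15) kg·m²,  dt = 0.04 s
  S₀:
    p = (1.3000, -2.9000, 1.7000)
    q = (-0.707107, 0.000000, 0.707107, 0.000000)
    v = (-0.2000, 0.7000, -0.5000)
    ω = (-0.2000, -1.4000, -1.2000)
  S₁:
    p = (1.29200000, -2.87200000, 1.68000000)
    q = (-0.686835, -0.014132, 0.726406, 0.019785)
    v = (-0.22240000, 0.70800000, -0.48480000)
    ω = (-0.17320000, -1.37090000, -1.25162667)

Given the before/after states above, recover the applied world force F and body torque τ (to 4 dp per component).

v₁ − v₀ = (-0.02240000, 0.00800000, 0.01520000)
F = m·Δv/dt = (-2.8000, 1.0000, 1.9000)
rate change Δω = (0.02680000, 0.02910000, -0.05162667)
I·α + gyro = (0.0100, 0.0900, -0.1600)

F = (-2.8000, 1.0000, 1.9000)
τ = (0.0100, 0.0900, -0.1600)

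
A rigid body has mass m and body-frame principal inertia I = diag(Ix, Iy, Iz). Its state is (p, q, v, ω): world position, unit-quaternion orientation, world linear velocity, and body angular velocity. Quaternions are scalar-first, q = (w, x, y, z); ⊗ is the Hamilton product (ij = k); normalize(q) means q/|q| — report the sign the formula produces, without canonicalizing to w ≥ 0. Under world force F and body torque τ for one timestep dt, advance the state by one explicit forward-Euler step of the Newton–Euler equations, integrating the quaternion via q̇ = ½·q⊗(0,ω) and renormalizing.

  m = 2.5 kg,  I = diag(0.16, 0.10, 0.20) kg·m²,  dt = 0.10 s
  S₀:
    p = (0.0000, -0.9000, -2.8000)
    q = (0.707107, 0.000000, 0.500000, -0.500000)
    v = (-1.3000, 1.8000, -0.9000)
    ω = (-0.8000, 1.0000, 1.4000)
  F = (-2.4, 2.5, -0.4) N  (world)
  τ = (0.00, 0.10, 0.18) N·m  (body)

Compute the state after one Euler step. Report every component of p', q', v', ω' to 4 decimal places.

p' = (-0.1300, -0.7200, -2.8900)
q' = (0.7139, 0.0316, 0.5529, -0.4286)
v' = (-1.3960, 1.9000, -0.9160)
ω' = (-0.8875, 1.0552, 1.4660)

ω×(Iω) gyroscopic = (0.1400, 0.0448, 0.0480)
angular accel α = (-0.8750, 0.5520, 0.6600)
new body rate ω' = (-0.8875, 1.0552, 1.4660)
Hamilton product q⊗(0,ω) = (0.2000000, 0.6343144, 1.1071070, 1.3899498)
updated quaternion q' = (0.7139, 0.0316, 0.5529, -0.4286)
p' = p + v·dt = (-0.1300, -0.7200, -2.8900)
v' = v + a·dt = (-1.3960, 1.9000, -0.9160)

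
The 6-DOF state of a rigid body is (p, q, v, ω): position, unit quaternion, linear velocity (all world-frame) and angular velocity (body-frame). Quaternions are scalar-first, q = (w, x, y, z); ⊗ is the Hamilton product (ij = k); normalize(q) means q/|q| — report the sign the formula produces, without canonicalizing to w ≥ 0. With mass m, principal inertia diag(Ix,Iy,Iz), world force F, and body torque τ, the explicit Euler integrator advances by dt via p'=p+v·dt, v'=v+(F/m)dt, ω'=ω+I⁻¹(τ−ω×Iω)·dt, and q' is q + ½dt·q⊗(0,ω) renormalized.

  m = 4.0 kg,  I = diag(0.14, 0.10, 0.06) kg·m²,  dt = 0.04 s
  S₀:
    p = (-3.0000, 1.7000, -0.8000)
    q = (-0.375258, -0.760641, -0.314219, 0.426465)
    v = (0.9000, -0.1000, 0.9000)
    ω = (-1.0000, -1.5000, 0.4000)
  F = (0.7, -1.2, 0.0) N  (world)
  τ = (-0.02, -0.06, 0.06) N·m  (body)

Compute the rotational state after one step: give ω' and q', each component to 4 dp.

ω' = (-1.0126, -1.5112, 0.4800)
q' = (-0.4030, -0.7423, -0.3052, 0.4397)

precession coupling ω×(Iω) = (0.0240, -0.0320, -0.0600)
angular accel α = (-0.3143, -0.2800, 2.0000)
ω' = ω + α·dt = (-1.0126, -1.5112, 0.4800)
q⊗(0,ω) = (-1.4025555, 0.8892679, 0.4406784, 0.6766393)
q' = normalize(q + ½dt·q⊗(0,ω)) = (-0.4030, -0.7423, -0.3052, 0.4397)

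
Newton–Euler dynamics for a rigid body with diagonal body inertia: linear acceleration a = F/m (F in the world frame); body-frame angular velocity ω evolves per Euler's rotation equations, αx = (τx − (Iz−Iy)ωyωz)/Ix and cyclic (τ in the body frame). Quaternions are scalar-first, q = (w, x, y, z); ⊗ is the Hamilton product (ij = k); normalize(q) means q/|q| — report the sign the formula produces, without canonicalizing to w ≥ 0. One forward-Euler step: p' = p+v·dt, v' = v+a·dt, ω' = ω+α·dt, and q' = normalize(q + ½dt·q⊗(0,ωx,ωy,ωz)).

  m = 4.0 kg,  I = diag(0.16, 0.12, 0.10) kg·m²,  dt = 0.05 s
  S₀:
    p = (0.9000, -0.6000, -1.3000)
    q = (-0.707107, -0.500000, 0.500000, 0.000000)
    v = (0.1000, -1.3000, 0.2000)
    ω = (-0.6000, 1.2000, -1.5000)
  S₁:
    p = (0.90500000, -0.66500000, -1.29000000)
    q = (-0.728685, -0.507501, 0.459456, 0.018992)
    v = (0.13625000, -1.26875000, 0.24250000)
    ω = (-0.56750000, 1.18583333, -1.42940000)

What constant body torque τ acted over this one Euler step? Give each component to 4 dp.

τ = (0.1400, 0.0200, 0.1700)

Δω = ω₁−ω₀ = (0.03250000, -0.01416667, 0.07060000)
I·α + gyro = (0.1400, 0.0200, 0.1700)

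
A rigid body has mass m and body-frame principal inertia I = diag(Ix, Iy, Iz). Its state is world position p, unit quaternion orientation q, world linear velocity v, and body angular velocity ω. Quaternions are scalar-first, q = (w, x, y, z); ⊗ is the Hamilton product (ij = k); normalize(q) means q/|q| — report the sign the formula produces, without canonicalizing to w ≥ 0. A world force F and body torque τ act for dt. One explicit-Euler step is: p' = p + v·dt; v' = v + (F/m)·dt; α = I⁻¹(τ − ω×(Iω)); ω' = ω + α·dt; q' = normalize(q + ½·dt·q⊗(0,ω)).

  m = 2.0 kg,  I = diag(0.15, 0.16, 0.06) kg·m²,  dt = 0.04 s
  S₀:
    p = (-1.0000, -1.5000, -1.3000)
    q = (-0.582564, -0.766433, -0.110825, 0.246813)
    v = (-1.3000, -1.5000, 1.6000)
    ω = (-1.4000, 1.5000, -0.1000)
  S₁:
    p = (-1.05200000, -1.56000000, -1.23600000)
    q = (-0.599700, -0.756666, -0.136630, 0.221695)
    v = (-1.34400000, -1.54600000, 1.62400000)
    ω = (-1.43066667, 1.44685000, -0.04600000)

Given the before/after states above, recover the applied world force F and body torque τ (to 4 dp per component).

Δω = ω₁−ω₀ = (-0.03066667, -0.05315000, 0.05400000)
τ = I·(Δω/dt) + ω₀×(Iω₀) = (-0.1000, -0.2000, 0.0600)
Δv = v₁−v₀ = (-0.04400000, -0.04600000, 0.02400000)
F = m·Δv/dt = (-2.2000, -2.3000, 1.2000)

F = (-2.2000, -2.3000, 1.2000)
τ = (-0.1000, -0.2000, 0.0600)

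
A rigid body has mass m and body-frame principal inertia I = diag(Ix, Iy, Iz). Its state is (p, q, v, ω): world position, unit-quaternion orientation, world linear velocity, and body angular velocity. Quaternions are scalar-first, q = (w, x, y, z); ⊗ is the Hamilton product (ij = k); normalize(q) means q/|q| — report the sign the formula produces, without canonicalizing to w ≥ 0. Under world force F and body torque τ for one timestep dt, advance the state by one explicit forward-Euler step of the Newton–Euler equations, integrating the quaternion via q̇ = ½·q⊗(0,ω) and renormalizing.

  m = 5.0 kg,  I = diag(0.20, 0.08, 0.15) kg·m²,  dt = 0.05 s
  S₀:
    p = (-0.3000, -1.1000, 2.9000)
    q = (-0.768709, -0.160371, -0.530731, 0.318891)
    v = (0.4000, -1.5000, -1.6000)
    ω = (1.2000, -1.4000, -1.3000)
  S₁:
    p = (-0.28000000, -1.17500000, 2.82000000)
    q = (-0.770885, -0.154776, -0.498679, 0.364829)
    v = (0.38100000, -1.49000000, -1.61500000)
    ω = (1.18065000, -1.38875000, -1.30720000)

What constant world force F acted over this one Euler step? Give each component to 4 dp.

F = (-1.9000, 1.0000, -1.5000)

Δv = v₁−v₀ = (-0.01900000, 0.01000000, -0.01500000)
applied force F = (-1.9000, 1.0000, -1.5000)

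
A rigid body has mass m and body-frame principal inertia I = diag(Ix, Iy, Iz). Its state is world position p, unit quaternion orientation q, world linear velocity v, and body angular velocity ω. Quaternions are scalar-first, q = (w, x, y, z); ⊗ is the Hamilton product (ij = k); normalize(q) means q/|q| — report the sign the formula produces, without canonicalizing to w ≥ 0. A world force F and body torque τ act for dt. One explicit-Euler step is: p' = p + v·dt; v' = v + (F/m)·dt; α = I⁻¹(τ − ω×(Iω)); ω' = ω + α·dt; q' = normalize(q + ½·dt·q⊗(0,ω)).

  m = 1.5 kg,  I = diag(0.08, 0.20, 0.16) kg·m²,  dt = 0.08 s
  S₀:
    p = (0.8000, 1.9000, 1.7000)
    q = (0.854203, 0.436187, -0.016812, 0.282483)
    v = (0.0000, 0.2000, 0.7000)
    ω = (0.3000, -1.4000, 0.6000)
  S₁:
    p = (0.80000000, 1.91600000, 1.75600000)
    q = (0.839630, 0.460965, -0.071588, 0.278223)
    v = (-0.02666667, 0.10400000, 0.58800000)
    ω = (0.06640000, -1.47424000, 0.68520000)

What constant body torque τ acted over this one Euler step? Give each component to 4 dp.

ω₁ − ω₀ = (-0.23360000, -0.07424000, 0.08520000)
precession coupling = (0.0336, -0.0144, -0.0504)
τ = I·(Δω/dt) + ω₀×(Iω₀) = (-0.2000, -0.2000, 0.1200)

τ = (-0.2000, -0.2000, 0.1200)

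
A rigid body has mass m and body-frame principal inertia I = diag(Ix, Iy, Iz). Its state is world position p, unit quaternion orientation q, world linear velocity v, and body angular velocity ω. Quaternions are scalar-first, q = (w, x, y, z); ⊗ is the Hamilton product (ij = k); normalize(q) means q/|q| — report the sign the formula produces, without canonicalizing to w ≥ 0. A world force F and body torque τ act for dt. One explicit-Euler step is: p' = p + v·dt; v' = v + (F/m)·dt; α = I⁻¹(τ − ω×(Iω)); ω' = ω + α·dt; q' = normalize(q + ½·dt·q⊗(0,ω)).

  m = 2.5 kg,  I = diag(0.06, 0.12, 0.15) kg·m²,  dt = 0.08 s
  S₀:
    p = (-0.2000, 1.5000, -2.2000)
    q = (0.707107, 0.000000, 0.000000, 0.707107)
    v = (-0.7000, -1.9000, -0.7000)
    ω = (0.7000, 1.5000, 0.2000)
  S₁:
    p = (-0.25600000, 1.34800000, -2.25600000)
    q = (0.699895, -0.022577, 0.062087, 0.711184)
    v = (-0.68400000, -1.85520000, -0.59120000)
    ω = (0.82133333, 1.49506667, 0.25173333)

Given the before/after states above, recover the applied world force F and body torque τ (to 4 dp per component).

Δv = v₁−v₀ = (0.01600000, 0.04480000, 0.10880000)
applied force F = (0.5000, 1.4000, 3.4000)
rate change Δω = (0.12133333, -0.00493333, 0.05173333)
I·α + gyro = (0.1000, -0.0200, 0.1600)

F = (0.5000, 1.4000, 3.4000)
τ = (0.1000, -0.0200, 0.1600)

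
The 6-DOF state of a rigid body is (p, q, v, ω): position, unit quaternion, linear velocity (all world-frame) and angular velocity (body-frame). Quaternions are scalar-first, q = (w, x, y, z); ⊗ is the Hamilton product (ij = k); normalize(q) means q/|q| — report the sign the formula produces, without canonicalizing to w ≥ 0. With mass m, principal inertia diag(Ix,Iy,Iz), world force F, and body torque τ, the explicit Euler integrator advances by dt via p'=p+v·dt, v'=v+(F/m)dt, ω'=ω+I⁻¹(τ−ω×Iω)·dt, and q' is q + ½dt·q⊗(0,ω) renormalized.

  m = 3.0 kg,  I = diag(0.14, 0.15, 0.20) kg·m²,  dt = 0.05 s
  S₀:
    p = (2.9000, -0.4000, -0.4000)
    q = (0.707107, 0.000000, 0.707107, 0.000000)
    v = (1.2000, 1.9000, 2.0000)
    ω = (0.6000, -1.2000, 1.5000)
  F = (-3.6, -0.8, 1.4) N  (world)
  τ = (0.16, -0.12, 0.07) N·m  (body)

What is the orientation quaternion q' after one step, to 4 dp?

q' = (0.7274, 0.0371, 0.6850, 0.0159)

q⊗(0,ω) = (0.8485284, 1.4849247, -0.8485284, 0.6363963)
updated quaternion q' = (0.7274, 0.0371, 0.6850, 0.0159)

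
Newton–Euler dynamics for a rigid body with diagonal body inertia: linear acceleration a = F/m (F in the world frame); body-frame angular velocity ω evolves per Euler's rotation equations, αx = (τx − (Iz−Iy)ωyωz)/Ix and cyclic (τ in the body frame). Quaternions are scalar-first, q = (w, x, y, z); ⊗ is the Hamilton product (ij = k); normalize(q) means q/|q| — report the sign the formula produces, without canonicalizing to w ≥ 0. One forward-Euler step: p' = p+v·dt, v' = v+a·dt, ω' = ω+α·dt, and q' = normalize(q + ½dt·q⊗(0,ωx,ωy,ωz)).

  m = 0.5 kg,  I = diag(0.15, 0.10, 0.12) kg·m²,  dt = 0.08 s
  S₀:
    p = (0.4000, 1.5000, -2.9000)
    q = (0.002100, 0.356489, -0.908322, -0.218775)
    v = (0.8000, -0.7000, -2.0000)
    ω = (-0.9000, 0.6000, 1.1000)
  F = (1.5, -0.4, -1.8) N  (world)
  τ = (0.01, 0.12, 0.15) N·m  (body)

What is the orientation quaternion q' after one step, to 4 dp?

2q̇ = q⊗(0,ω) = (1.1064858, -0.8697792, -0.1939804, -0.6012864)
q' = normalize(q + ½dt·q⊗(0,ω)) = (0.0463, 0.3211, -0.9143, -0.2424)

q' = (0.0463, 0.3211, -0.9143, -0.2424)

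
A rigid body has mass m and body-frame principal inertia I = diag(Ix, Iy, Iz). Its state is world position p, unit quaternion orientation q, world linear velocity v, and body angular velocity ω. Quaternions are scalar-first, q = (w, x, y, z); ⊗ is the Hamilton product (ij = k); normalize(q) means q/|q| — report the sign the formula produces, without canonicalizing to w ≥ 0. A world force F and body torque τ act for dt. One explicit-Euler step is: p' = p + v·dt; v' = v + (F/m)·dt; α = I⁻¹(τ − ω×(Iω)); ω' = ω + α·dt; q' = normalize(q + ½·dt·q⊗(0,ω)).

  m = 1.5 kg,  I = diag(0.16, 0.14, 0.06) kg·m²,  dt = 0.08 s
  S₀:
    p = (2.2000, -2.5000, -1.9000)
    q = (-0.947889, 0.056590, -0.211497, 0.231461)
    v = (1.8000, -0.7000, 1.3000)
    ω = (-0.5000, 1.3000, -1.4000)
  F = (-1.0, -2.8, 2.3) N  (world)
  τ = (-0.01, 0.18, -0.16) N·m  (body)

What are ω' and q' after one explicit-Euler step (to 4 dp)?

gyro term ω×Iω = (0.1456, 0.0700, 0.0130)
(τ − ω×Iω)/I = (-0.9725, 0.7857, -2.8833)
new body rate ω' = (-0.5778, 1.3629, -1.6307)
Hamilton product q⊗(0,ω) = (0.6272865, 0.4691410, -1.2687602, 1.2948631)
q' = normalize(q + ½dt·q⊗(0,ω)) = (-0.9199, 0.0751, -0.2614, 0.2824)

ω' = (-0.5778, 1.3629, -1.6307)
q' = (-0.9199, 0.0751, -0.2614, 0.2824)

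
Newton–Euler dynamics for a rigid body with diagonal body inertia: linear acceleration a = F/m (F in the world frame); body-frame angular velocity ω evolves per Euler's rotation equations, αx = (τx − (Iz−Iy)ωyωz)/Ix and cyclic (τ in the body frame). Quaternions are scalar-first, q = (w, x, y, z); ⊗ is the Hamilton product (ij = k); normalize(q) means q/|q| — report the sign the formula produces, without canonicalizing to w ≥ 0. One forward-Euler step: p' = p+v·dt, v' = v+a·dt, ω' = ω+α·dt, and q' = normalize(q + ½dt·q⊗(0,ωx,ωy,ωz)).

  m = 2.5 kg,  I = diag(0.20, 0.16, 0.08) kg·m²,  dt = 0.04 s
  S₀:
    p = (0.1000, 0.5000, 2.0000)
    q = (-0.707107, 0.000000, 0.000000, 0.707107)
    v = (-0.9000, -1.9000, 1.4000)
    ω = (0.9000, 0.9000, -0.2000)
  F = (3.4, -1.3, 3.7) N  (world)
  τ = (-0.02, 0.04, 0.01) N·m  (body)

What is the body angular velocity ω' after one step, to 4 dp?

ω×(Iω) gyroscopic = (0.0144, -0.0216, -0.0324)
(τ − ω×Iω)/I = (-0.1720, 0.3850, 0.5300)
ω + α·dt = (0.8931, 0.9154, -0.1788)

ω' = (0.8931, 0.9154, -0.1788)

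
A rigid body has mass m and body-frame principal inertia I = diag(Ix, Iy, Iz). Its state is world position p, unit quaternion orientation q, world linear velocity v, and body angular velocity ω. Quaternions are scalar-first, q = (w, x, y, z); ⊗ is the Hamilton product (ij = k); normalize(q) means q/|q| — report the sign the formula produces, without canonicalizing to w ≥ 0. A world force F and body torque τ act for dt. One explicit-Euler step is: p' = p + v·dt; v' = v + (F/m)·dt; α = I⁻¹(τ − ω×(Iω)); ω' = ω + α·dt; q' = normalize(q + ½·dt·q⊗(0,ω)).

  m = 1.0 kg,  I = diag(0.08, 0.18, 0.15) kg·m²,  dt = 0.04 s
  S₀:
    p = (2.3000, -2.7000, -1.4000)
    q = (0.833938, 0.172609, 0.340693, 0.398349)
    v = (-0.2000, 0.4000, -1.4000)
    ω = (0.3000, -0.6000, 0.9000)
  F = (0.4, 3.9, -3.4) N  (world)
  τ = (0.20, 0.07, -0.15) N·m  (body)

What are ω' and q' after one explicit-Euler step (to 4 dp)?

ω' = (0.3919, -0.5802, 0.8648)
q' = (0.8296, 0.1885, 0.3299, 0.4091)

precession coupling ω×(Iω) = (0.0162, -0.0189, -0.0180)
(τ − ω×Iω)/I = (2.2975, 0.4939, -0.8800)
ω' = ω + α·dt = (0.3919, -0.5802, 0.8648)
Hamilton product q⊗(0,ω) = (-0.2058810, 0.7958145, -0.5362062, 0.5447709)
updated quaternion q' = (0.8296, 0.1885, 0.3299, 0.4091)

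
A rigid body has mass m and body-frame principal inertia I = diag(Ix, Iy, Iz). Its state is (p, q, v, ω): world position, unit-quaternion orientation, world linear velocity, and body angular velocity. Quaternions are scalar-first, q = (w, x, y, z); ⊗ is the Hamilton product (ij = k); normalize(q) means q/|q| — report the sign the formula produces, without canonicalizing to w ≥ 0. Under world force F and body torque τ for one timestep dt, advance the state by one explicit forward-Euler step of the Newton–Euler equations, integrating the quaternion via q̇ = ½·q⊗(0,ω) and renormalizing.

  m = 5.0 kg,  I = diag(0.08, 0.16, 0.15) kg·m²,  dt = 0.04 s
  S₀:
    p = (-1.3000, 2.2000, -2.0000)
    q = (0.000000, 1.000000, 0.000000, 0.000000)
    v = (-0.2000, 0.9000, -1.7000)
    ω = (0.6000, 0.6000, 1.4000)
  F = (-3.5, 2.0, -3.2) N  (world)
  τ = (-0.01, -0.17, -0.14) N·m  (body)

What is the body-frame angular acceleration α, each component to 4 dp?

α = (-0.0200, -0.6950, -1.1253)

ω×(Iω) gyroscopic = (-0.0084, -0.0588, 0.0288)
(τ − ω×Iω)/I = (-0.0200, -0.6950, -1.1253)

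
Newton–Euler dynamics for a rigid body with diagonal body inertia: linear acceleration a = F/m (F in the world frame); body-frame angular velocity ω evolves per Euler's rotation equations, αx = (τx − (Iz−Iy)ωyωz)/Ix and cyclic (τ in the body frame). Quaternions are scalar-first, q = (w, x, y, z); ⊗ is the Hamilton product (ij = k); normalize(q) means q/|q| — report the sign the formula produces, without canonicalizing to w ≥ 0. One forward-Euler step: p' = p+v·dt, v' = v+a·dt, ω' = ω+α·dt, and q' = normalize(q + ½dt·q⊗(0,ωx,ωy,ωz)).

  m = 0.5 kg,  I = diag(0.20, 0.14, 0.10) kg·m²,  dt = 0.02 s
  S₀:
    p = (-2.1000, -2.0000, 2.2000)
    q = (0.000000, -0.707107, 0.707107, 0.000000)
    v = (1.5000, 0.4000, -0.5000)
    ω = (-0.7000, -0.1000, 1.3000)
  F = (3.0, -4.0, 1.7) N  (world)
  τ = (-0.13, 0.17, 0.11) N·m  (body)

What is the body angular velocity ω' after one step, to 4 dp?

ω' = (-0.7135, -0.0627, 1.3228)

ω×(Iω) gyroscopic = (0.0052, -0.0910, -0.0042)
(τ − ω×Iω)/I = (-0.6760, 1.8643, 1.1420)
ω + α·dt = (-0.7135, -0.0627, 1.3228)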